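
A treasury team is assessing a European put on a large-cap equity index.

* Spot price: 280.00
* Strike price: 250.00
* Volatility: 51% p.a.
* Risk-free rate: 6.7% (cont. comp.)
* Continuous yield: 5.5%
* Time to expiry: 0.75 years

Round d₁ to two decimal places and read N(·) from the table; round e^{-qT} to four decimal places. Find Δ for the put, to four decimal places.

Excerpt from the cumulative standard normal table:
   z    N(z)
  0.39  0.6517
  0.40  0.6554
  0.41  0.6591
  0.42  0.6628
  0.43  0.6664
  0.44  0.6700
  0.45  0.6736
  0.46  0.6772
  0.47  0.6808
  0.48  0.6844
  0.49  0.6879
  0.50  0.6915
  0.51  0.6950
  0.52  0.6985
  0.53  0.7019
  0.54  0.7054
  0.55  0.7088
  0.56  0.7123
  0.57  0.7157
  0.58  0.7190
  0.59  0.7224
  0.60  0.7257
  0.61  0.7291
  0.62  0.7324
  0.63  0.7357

-0.2960

T = 0.75;  σ√T = 0.4417
d₁ = [ln(280/250) + (0.067 − 0.055 + 0.51²/2)·0.75] / 0.4417 = [0.1133 + 0.1065] / 0.4417 = 0.4978 which rounds to 0.50
N(d₁) = N(0.50) = 0.6915
Δ_put = exp(−qT)·(N(d₁) − 1) = 0.9596·(0.6915 − 1) = -0.2960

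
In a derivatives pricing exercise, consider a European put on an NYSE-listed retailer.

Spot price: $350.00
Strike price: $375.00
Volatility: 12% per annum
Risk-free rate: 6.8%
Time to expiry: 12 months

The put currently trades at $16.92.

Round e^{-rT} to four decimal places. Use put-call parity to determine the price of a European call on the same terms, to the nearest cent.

exp(−rT) = exp(−0.068·1) = 0.9343
Put-call parity: C − P = S − K·e^(−rT) = 350 − 375·0.9343 = 350 − 350.3625 = -0.3625
C = P + (C − P) = 16.92 + (-0.3625) = 16.5575

$16.56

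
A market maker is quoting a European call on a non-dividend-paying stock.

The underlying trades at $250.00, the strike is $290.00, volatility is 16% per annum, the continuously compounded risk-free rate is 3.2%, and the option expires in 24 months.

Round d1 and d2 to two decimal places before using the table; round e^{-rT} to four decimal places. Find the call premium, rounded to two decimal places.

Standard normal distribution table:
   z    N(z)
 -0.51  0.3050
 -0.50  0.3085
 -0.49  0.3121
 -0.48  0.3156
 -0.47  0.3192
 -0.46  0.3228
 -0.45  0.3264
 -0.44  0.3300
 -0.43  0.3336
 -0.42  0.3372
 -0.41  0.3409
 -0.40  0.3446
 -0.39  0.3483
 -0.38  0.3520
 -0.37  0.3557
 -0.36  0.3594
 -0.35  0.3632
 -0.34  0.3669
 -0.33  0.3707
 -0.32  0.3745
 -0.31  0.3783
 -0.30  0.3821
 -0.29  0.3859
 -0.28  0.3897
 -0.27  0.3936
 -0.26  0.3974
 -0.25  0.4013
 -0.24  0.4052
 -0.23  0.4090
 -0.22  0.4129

T = 2;  σ√T = 0.2263
d₁ = [ln(250/290) + (0.032 + 0.16²/2)·2] / 0.2263 = [-0.1484 + 0.0896] / 0.2263 = -0.2600 which rounds to -0.26
d₂ = d₁ − σ√T = -0.2600 − 0.2263 = -0.4862 which rounds to -0.49
e^(−rT) = e^(−0.032·2) = 0.9380
N(d₁) = N(-0.26) = 0.3974;  N(d₂) = N(-0.49) = 0.3121
C = 250·0.3974 − 290·0.9380·0.3121 = 99.3500 − 84.8974 = 14.4526

$14.45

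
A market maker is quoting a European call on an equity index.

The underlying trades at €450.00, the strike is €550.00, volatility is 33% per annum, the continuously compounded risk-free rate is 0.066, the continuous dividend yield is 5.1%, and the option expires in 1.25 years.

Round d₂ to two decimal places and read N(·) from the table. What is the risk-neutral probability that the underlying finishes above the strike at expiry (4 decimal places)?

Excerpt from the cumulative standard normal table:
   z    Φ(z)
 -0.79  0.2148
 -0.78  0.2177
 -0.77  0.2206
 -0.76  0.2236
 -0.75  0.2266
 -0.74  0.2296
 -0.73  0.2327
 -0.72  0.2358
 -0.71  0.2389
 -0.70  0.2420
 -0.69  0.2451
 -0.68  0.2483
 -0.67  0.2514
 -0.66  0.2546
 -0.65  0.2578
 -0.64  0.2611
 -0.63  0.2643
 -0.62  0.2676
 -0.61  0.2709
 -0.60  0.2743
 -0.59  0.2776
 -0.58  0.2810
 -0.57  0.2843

0.2483

σ√T = 0.33 × 1.1180 = 0.3690
ln(S/K) + (r − q + σ²/2)T = ln(450/550) + (0.066 − 0.051 + 0.33²/2)·1.25 = -0.2007 + 0.0868 = -0.1139
d₁ = -0.1139 / 0.3690 = -0.3086 → -0.31
d₂ = d₁ − σ√T = -0.3086 − 0.3690 = -0.6776 → -0.68
Risk-neutral Pr[S_T > K] = N(d₂) = N(-0.68) = 0.2483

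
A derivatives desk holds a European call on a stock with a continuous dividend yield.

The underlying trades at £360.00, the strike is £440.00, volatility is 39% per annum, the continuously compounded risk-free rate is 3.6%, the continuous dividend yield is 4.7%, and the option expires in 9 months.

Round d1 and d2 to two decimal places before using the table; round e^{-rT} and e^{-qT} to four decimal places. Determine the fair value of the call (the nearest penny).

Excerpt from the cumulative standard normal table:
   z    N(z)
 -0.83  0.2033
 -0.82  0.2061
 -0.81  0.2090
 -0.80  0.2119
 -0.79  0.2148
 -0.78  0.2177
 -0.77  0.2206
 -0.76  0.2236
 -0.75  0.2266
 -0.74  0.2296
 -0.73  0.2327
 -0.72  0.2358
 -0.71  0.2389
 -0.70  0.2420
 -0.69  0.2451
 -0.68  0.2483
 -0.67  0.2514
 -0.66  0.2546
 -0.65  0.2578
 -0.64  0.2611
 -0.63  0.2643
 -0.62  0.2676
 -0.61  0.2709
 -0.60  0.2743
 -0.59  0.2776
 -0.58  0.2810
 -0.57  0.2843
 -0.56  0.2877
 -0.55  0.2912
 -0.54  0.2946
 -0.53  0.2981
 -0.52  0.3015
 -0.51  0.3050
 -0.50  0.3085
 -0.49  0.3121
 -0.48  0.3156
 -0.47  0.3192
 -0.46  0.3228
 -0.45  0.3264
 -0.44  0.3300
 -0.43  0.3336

σ√T = 0.39·√0.75 = 0.3377
d₁ = [ln(360/440) + (0.036 − 0.047 + 0.39²/2)·0.75] / 0.3377 = [-0.2007 + 0.0488] / 0.3377 = -0.4497 ≈ -0.45
d₂ = d₁ − σ√T = -0.4497 − 0.3377 = -0.7874 ≈ -0.79
exp(−qT) = exp(−0.047·0.75) = 0.9654;  exp(−rT) = exp(−0.036·0.75) = 0.9734
C = 360·0.9654·N(-0.45) − 440·0.9734·N(-0.79) = 360·0.9654·0.3264 − 440·0.9734·0.2148 = 113.4384 − 91.9980 = 21.4404

£21.44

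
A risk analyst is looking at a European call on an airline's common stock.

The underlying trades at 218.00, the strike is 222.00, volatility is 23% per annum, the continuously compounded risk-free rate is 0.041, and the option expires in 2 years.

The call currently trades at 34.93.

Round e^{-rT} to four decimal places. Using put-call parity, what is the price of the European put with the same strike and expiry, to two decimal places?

e^(−rT) = e^(−0.041·2) = 0.9213
Put-call parity: C − P = S − K·e^(−rT) = 218 − 222·0.9213 = 218 − 204.5286 = 13.4714
P = C − (C − P) = 34.93 − (13.4714) = 21.4586

21.46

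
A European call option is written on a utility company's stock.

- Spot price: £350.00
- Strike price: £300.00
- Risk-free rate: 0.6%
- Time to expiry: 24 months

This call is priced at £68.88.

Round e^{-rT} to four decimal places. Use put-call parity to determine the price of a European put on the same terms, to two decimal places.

£15.31

exp(−rT) = exp(−0.006·2) = 0.9881
Put-call parity: C − P = S − K·e^(−rT) = 350 − 300·0.9881 = 350 − 296.4300 = 53.5700
P = C − (C − P) = 68.88 − (53.5700) = 15.3100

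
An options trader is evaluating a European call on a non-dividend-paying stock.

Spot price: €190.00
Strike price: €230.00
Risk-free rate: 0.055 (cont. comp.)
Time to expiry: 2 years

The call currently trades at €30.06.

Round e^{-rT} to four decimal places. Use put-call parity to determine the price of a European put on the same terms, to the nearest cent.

exp(−rT) = exp(−0.055·2) = 0.8958
Put-call parity: C − P = S − K·e^(−rT) = 190 − 230·0.8958 = 190 − 206.0340 = -16.0340
P = C − (C − P) = 30.06 − (-16.0340) = 46.0940

€46.09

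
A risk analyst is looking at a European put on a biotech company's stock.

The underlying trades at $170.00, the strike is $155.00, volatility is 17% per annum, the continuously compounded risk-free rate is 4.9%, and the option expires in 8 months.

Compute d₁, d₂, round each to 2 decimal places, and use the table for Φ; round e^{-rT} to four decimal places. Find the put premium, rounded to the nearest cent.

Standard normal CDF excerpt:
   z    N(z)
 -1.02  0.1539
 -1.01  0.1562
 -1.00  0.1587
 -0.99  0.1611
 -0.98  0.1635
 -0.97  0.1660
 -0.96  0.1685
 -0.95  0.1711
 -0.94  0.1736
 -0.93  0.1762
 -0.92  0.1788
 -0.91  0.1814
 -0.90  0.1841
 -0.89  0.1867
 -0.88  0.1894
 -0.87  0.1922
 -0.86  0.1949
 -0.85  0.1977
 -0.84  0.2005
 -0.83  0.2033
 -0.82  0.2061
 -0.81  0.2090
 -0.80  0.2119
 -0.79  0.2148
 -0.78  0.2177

T = 0.6667;  σ√T = 0.1388
ln(S/K) + (r + σ²/2)T = ln(170/155) + (0.049 + 0.17²/2)·0.6667 = 0.0924 + 0.0423 = 0.1347
d₁ = 0.1347 / 0.1388 = 0.9702 ≈ 0.97
d₂ = d₁ − σ√T = 0.9702 − 0.1388 = 0.8314 ≈ 0.83
e^(−rT) = e^(−0.049·0.6667) = 0.9679
P = 155·0.9679·N(-0.83) − 170·N(-0.97) = 155·0.9679·0.2033 − 170·0.1660 = 30.5000 − 28.2200 = 2.2800

$2.28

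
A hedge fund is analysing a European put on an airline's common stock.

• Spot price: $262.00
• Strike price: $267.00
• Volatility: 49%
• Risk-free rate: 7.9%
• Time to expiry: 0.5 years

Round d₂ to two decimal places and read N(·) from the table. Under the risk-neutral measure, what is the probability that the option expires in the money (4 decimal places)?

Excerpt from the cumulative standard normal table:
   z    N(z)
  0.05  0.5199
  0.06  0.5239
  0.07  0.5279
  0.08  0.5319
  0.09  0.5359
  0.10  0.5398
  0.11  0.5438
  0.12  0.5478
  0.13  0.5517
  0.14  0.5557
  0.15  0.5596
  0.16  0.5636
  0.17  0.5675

0.5438

σ√T = 0.49 × 0.7071 = 0.3465
d₁ = [ln(262/267) + (0.079 + 0.49²/2)·0.5] / 0.3465 = [-0.0189 + 0.0995] / 0.3465 = 0.2327 which rounds to 0.23
d₂ = d₁ − σ√T = 0.2327 − 0.3465 = -0.1138 which rounds to -0.11
Risk-neutral Pr[S_T < K] = N(−d₂) = N(0.11) = 0.5438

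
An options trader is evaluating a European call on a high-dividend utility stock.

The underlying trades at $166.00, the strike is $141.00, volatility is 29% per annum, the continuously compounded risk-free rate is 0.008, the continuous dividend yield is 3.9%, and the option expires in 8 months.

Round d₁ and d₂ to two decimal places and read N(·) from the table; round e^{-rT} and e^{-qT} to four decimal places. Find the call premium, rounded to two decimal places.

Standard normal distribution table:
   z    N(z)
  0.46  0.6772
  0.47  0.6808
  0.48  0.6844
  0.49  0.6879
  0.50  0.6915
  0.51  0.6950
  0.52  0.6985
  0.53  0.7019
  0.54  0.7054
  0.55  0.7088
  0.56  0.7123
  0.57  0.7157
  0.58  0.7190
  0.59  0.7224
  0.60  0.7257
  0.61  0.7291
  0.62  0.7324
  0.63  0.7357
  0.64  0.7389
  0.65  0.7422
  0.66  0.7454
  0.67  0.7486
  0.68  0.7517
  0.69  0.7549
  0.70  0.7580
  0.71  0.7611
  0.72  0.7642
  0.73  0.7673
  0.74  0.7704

$27.61

σ√T = 0.29 × 0.8165 = 0.2368
d₁ = [ln(166/141) + (0.008 − 0.039 + 0.29²/2)·0.6667] / 0.2368 = [0.1632 + 0.0074] / 0.2368 = 0.7205 ⇒ 0.72
d₂ = d₁ − σ√T = 0.7205 − 0.2368 = 0.4837 ⇒ 0.48
e^(−qT) = e^(−0.039·0.6667) = 0.9743;  e^(−rT) = e^(−0.008·0.6667) = 0.9947
N(d₁) = N(0.72) = 0.7642;  N(d₂) = N(0.48) = 0.6844
C = 166·0.9743·0.7642 − 141·0.9947·0.6844 = 123.5970 − 95.9889 = 27.6080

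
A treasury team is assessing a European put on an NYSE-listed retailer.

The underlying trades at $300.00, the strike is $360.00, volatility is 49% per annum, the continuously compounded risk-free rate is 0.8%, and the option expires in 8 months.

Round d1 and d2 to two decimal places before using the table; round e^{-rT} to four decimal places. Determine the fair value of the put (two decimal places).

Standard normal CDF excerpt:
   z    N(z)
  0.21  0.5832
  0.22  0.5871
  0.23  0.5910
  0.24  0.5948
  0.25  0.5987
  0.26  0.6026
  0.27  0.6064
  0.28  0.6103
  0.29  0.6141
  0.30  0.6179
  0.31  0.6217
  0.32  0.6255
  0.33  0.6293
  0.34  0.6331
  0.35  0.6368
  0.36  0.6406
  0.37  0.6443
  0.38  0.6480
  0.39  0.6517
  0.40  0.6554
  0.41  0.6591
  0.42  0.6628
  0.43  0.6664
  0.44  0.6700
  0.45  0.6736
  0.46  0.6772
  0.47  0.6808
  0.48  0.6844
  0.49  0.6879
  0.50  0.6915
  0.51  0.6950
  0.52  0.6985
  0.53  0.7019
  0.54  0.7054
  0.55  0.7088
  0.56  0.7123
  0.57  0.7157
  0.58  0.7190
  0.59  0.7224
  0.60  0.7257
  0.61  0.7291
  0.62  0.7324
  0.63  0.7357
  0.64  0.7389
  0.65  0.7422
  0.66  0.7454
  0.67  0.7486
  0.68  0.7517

$86.15

T = 0.6667;  σ√T = 0.4001
d₁ = [ln(300/360) + (0.008 + 0.49²/2)·0.6667] / 0.4001 = [-0.1823 + 0.0854] / 0.4001 = -0.2423 → -0.24
d₂ = d₁ − σ√T = -0.2423 − 0.4001 = -0.6424 → -0.64
e^(−rT) = e^(−0.008·0.6667) = 0.9947
P = 360·0.9947·N(0.64) − 300·N(0.24) = 360·0.9947·0.7389 − 300·0.5948 = 264.5942 − 178.4400 = 86.1542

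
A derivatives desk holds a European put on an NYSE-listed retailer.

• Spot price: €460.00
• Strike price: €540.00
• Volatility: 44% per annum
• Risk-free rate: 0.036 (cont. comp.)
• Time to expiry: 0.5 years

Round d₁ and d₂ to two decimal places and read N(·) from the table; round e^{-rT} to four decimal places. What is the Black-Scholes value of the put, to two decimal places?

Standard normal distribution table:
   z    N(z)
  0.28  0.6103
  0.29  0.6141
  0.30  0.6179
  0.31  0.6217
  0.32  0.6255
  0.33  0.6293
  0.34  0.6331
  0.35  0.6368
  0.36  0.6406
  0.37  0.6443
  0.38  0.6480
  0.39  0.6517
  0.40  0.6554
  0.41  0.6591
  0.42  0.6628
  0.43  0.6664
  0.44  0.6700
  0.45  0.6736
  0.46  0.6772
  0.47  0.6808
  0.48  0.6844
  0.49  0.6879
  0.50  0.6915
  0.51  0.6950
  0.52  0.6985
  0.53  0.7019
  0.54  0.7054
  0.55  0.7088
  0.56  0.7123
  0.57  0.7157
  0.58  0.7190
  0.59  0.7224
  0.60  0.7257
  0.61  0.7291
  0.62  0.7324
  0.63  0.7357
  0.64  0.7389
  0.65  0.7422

T = 0.5;  σ√T = 0.3111
d₁ = [ln(460/540) + (0.036 + ½·0.44²)·0.5] / (σ√T) = (-0.1603 + 0.0664) / 0.3111 = -0.3019 → -0.30
d₂ = -0.3019 − 0.3111 = -0.6131 → -0.61
e^(−rT) = e^(−0.036·0.5) = 0.9822
P = 540·0.9822·N(0.61) − 460·N(0.30) = 540·0.9822·0.7291 − 460·0.6179 = 386.7059 − 284.2340 = 102.4719

€102.47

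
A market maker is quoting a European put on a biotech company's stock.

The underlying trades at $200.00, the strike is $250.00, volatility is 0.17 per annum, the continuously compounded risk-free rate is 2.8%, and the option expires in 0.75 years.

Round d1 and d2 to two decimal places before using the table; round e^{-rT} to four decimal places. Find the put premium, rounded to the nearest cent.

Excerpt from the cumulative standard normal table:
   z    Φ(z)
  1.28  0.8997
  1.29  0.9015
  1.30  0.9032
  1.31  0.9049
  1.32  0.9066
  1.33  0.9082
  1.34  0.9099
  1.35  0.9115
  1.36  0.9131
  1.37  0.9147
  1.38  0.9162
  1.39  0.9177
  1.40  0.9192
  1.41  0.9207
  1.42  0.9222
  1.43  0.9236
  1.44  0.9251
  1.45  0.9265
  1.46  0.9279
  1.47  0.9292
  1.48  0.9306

σ√T = 0.17 × 0.8660 = 0.1472
d₁ = [ln(200/250) + (0.028 + 0.17²/2)·0.75] / 0.1472 = [-0.2231 + 0.0318] / 0.1472 = -1.2994 which rounds to -1.30
d₂ = d₁ − σ√T = -1.2994 − 0.1472 = -1.4466 which rounds to -1.45
exp(−rT) = exp(−0.028·0.75) = 0.9792
N(−d₂) = N(1.45) = 0.9265;  N(−d₁) = N(1.30) = 0.9032
P = 250·0.9792·0.9265 − 200·0.9032 = 226.8072 − 180.6400 = 46.1672

$46.17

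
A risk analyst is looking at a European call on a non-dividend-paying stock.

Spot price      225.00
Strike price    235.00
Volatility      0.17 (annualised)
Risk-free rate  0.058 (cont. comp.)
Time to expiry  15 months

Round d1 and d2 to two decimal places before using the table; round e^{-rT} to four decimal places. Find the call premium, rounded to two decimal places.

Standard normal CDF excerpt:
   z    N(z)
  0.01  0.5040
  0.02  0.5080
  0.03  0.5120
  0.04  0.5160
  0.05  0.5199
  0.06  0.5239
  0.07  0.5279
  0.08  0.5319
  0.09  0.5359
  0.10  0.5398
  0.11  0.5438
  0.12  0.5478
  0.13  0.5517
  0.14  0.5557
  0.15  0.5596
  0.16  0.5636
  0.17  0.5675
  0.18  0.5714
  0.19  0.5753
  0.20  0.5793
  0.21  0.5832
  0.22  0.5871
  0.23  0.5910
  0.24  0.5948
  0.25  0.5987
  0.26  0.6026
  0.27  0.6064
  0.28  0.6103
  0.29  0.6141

σ√T = 0.17 × 1.1180 = 0.1901
ln(S/K) + (r + σ²/2)T = ln(225/235) + (0.058 + 0.17²/2)·1.25 = -0.0435 + 0.0906 = 0.0471
d₁ = 0.0471 / 0.1901 = 0.2477 → 0.25
d₂ = d₁ − σ√T = 0.2477 − 0.1901 = 0.0576 → 0.06
exp(−rT) = exp(−0.058·1.25) = 0.9301
N(d₁) = N(0.25) = 0.5987;  N(d₂) = N(0.06) = 0.5239
C = 225·0.5987 − 235·0.9301·0.5239 = 134.7075 − 114.5107 = 20.1968

20.20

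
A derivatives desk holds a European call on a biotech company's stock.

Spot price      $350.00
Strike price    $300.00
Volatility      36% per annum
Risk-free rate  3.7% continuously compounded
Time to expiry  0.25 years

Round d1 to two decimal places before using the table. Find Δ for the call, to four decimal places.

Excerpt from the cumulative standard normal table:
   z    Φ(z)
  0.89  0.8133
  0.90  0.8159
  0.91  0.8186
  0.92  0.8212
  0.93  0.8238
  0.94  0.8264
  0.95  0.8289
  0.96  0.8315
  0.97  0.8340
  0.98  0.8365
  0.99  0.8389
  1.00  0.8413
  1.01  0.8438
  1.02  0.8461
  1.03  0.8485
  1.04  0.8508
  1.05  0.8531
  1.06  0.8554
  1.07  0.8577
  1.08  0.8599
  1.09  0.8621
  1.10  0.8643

0.8413

σ√T = 0.36·√0.25 = 0.1800
d₁ = [ln(350/300) + (0.037 + 0.36²/2)·0.25] / 0.1800 = [0.1542 + 0.0255] / 0.1800 = 0.9978 ⇒ 1.00
N(d₁) = N(1.00) = 0.8413
Δ_call = N(d₁) = 0.8413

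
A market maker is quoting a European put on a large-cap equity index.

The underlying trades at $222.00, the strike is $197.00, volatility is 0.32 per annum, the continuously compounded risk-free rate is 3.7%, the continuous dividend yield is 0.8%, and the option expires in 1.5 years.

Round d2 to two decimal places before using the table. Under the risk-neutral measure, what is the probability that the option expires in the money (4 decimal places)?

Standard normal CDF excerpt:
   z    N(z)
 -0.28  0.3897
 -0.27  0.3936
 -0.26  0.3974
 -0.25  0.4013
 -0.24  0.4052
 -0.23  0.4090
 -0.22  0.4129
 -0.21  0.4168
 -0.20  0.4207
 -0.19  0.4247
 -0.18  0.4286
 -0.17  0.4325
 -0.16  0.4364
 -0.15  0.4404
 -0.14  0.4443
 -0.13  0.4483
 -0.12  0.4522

T = 1.5;  σ√T = 0.3919
d₁ = [ln(222/197) + (0.037 − 0.008 + ½·0.32²)·1.5] / (σ√T) = (0.1195 + 0.1203) / 0.3919 = 0.6118 → 0.61
d₂ = 0.6118 − 0.3919 = 0.2199 → 0.22
Risk-neutral Pr[S_T < K] = N(−d₂) = N(-0.22) = 0.4129

0.4129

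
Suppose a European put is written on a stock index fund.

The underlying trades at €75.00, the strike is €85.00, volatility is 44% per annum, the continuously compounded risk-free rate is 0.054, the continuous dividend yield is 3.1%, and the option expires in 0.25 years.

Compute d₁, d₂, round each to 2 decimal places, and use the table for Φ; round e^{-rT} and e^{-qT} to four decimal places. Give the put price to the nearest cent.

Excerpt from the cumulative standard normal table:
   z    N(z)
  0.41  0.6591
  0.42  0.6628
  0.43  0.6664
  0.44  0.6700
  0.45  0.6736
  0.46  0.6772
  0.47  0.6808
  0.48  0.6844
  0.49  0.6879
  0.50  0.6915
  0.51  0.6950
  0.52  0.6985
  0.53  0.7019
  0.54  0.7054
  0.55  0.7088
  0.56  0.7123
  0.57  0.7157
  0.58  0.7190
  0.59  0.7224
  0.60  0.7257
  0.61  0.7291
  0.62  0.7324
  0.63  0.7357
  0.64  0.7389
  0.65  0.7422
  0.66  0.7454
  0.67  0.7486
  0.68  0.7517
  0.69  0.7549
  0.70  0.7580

T = 0.25;  σ√T = 0.2200
d₁ = [ln(75/85) + (0.054 − 0.031 + 0.44²/2)·0.25] / 0.2200 = [-0.1252 + 0.0299] / 0.2200 = -0.4328 ≈ -0.43
d₂ = d₁ − σ√T = -0.4328 − 0.2200 = -0.6528 ≈ -0.65
exp(−qT) = exp(−0.031·0.25) = 0.9923;  exp(−rT) = exp(−0.054·0.25) = 0.9866
N(−d₂) = N(0.65) = 0.7422;  N(−d₁) = N(0.43) = 0.6664
P = 85·0.9866·0.7422 − 75·0.9923·0.6664 = 62.2416 − 49.5952 = 12.6465

€12.65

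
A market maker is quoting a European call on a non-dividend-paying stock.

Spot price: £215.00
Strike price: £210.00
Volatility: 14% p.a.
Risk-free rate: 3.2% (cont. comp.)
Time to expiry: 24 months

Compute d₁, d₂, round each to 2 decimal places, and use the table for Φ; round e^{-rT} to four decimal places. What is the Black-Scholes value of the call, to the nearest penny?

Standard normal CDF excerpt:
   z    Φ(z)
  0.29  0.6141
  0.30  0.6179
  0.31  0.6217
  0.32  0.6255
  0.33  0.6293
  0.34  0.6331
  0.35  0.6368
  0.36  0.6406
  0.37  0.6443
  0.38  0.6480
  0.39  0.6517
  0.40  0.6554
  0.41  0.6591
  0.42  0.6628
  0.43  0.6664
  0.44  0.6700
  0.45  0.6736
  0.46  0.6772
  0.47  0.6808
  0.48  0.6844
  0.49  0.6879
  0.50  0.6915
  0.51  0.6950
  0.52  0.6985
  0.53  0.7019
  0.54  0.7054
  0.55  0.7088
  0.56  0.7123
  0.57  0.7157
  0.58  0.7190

σ√T = 0.14·√2 = 0.1980
d₁ = [ln(215/210) + (0.032 + 0.14²/2)·2] / 0.1980 = [0.0235 + 0.0836] / 0.1980 = 0.5411 ⇒ 0.54
d₂ = d₁ − σ√T = 0.5411 − 0.1980 = 0.3431 ⇒ 0.34
e^(−rT) = e^(−0.032·2) = 0.9380
C = 215·N(0.54) − 210·0.9380·N(0.34) = 215·0.7054 − 210·0.9380·0.6331 = 151.6610 − 124.7080 = 26.9530

£26.95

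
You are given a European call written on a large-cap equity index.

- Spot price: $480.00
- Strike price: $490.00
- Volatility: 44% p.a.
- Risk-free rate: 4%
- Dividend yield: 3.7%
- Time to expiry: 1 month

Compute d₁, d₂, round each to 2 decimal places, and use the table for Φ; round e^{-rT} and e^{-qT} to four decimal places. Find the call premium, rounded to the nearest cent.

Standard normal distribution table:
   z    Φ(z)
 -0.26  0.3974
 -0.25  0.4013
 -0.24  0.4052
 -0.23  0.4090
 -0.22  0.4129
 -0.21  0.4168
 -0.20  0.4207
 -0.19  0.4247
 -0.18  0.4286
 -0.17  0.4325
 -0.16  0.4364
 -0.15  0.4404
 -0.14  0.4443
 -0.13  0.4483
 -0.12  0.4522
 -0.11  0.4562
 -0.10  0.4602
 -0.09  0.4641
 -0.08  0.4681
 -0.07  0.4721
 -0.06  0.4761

$18.56

σ√T = 0.44·√0.08333 = 0.1270
d₁ = [ln(480/490) + (0.04 − 0.037 + ½·0.44²)·0.08333] / (σ√T) = (-0.0206 + 0.0083) / 0.1270 = -0.0969 ≈ -0.10
d₂ = -0.0969 − 0.1270 = -0.2239 ≈ -0.22
e^(−qT) = e^(−0.037·0.08333) = 0.9969;  e^(−rT) = e^(−0.04·0.08333) = 0.9967
C = 480·0.9969·N(-0.10) − 490·0.9967·N(-0.22) = 480·0.9969·0.4602 − 490·0.9967·0.4129 = 220.2112 − 201.6533 = 18.5579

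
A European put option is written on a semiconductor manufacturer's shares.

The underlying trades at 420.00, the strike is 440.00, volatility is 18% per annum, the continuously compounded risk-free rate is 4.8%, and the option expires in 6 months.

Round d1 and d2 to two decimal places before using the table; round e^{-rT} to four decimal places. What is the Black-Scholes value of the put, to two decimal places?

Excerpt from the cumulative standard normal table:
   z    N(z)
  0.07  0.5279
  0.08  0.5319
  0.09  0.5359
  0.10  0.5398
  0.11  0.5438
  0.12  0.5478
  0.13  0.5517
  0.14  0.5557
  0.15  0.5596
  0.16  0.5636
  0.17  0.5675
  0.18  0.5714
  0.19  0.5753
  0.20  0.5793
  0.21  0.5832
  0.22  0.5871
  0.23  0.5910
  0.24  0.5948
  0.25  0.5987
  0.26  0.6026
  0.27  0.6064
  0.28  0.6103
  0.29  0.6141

σ√T = 0.18 × 0.7071 = 0.1273
d₁ = [ln(420/440) + (0.048 + ½·0.18²)·0.5] / (σ√T) = (-0.0465 + 0.0321) / 0.1273 = -0.1133 which rounds to -0.11
d₂ = -0.1133 − 0.1273 = -0.2406 which rounds to -0.24
e^(−rT) = e^(−0.048·0.5) = 0.9763
N(−d₂) = N(0.24) = 0.5948;  N(−d₁) = N(0.11) = 0.5438
P = 440·0.9763·0.5948 − 420·0.5438 = 255.5094 − 228.3960 = 27.1134

27.11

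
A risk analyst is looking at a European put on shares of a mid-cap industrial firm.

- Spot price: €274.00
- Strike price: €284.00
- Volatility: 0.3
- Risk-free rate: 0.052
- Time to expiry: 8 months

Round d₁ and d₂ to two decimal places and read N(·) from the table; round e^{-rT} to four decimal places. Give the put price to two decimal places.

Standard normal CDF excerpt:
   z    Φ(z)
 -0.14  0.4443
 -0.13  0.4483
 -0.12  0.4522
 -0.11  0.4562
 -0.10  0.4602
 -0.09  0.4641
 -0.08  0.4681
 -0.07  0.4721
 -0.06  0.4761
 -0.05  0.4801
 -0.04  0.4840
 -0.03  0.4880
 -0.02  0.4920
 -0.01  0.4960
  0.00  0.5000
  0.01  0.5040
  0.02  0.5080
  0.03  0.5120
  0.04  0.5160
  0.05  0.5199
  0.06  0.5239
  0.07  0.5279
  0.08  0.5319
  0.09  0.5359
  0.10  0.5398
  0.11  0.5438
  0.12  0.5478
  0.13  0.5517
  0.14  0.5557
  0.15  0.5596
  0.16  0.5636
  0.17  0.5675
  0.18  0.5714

σ√T = 0.3 × 0.8165 = 0.2449
d₁ = [ln(274/284) + (0.052 + 0.3²/2)·0.6667] / 0.2449 = [-0.0358 + 0.0647] / 0.2449 = 0.1177 which rounds to 0.12
d₂ = d₁ − σ√T = 0.1177 − 0.2449 = -0.1273 which rounds to -0.13
e^(−rT) = e^(−0.052·0.6667) = 0.9659
N(−d₂) = N(0.13) = 0.5517;  N(−d₁) = N(-0.12) = 0.4522
P = 284·0.9659·0.5517 − 274·0.4522 = 151.3399 − 123.9028 = 27.4371

€27.44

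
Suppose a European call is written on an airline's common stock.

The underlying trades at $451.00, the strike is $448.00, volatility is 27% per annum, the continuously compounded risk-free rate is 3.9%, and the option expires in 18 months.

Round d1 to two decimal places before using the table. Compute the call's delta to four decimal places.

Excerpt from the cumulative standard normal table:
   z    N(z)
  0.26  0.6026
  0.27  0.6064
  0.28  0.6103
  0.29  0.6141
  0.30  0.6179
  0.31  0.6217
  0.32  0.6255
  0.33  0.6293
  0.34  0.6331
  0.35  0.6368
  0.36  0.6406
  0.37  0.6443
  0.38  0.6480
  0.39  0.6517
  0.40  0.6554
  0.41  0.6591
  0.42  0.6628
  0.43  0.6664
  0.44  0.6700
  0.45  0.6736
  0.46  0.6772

σ√T = 0.27·√1.5 = 0.3307
d₁ = [ln(451/448) + (0.039 + 0.27²/2)·1.5] / 0.3307 = [0.0067 + 0.1132] / 0.3307 = 0.3624 which rounds to 0.36
N(d₁) = N(0.36) = 0.6406
Δ_call = N(d₁) = 0.6406

0.6406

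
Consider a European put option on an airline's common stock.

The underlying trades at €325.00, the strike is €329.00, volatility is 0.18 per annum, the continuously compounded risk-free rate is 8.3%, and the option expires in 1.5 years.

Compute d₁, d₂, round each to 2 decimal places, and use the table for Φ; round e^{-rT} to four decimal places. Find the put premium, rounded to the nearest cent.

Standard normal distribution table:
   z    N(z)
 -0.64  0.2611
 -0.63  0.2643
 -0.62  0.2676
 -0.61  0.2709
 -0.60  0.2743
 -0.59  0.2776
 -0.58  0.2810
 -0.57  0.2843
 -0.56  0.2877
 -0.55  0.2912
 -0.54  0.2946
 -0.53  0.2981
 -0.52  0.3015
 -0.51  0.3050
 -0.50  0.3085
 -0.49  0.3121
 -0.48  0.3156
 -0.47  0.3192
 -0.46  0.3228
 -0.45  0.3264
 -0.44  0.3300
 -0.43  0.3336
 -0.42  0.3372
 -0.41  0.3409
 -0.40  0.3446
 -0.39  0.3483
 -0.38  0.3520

T = 1.5;  σ√T = 0.2205
d₁ = [ln(325/329) + (0.083 + 0.18²/2)·1.5] / 0.2205 = [-0.0122 + 0.1488] / 0.2205 = 0.6195 → 0.62
d₂ = d₁ − σ√T = 0.6195 − 0.2205 = 0.3990 → 0.40
exp(−rT) = exp(−0.083·1.5) = 0.8829
N(−d₂) = N(-0.40) = 0.3446;  N(−d₁) = N(-0.62) = 0.2676
P = 329·0.8829·0.3446 − 325·0.2676 = 100.0974 − 86.9700 = 13.1274

€13.13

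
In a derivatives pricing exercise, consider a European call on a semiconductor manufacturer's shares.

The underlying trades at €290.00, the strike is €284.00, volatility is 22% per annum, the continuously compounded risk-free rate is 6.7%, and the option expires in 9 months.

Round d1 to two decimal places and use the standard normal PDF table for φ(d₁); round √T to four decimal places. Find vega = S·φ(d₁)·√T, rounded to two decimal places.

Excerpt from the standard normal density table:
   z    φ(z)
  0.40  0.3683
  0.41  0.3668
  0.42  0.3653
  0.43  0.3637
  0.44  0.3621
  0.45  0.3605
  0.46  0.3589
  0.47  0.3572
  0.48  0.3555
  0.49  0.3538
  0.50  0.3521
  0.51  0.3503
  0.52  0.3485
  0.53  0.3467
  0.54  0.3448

σ√T = 0.22·√0.75 = 0.1905
d₁ = [ln(290/284) + (0.067 + 0.22²/2)·0.75] / 0.1905 = [0.0209 + 0.0684] / 0.1905 = 0.4687 ⇒ 0.47
√T = √0.75 = 0.8660
φ(d₁) = φ(0.47) = 0.3572
vega = S·φ(d₁)·√T = 290·0.3572·0.8660 = 89.7072

89.71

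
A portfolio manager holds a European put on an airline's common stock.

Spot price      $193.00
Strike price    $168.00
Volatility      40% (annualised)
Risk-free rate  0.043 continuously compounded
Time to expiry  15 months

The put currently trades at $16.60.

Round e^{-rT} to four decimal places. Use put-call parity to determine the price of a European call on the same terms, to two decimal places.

$50.39

exp(−rT) = exp(−0.043·1.25) = 0.9477
Put-call parity: C − P = S − K·e^(−rT) = 193 − 168·0.9477 = 193 − 159.2136 = 33.7864
C = P + (C − P) = 16.60 + (33.7864) = 50.3864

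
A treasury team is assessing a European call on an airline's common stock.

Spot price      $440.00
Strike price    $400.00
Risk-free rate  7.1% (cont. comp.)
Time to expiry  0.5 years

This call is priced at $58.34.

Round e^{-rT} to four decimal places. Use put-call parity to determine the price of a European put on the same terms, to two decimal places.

$4.38

e^(−rT) = e^(−0.071·0.5) = 0.9651
Put-call parity: C − P = S − K·e^(−rT) = 440 − 400·0.9651 = 440 − 386.0400 = 53.9600
P = C − (C − P) = 58.34 − (53.9600) = 4.3800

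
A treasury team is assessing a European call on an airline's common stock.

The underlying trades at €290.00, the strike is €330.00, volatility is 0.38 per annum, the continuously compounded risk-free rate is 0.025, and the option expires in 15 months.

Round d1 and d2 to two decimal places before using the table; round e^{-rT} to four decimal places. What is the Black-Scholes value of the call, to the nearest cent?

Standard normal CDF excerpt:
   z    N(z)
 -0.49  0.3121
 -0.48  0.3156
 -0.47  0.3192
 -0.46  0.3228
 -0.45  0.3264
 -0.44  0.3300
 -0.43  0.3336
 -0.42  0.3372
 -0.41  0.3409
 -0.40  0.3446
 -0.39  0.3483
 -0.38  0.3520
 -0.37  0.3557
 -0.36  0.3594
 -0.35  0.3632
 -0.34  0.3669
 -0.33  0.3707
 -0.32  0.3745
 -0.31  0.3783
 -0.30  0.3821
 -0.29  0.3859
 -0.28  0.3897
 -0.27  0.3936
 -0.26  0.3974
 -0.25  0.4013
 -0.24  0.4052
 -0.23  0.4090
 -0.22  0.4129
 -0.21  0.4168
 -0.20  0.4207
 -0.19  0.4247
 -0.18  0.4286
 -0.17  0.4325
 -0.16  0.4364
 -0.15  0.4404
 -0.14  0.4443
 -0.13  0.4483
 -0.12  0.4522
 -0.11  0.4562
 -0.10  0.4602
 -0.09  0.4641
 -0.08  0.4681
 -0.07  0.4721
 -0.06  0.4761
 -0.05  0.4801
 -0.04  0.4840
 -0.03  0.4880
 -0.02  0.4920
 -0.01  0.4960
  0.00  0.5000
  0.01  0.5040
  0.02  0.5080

σ√T = 0.38 × 1.1180 = 0.4249
d₁ = [ln(290/330) + (0.025 + 0.38²/2)·1.25] / 0.4249 = [-0.1292 + 0.1215] / 0.4249 = -0.0182 ≈ -0.02
d₂ = d₁ − σ√T = -0.0182 − 0.4249 = -0.4430 ≈ -0.44
exp(−rT) = exp(−0.025·1.25) = 0.9692
C = 290·N(-0.02) − 330·0.9692·N(-0.44) = 290·0.4920 − 330·0.9692·0.3300 = 142.6800 − 105.5459 = 37.1341

€37.13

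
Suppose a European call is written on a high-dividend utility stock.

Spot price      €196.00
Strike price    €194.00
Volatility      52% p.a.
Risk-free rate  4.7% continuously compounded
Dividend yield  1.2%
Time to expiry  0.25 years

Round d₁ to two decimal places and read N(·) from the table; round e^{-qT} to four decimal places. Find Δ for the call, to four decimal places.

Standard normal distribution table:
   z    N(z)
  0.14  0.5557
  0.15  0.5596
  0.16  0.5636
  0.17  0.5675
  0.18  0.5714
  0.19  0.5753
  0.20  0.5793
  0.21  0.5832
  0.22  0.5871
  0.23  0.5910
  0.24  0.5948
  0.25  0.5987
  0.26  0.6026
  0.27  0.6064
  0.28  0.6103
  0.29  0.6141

0.5776

σ√T = 0.52 × 0.5000 = 0.2600
ln(S/K) + (r − q + σ²/2)T = ln(196/194) + (0.047 − 0.012 + 0.52²/2)·0.25 = 0.0103 + 0.0426 = 0.0528
d₁ = 0.0528 / 0.2600 = 0.2031 ≈ 0.20
N(d₁) = N(0.20) = 0.5793
Δ_call = exp(−qT)·N(d₁) = 0.9970·0.5793 = 0.5776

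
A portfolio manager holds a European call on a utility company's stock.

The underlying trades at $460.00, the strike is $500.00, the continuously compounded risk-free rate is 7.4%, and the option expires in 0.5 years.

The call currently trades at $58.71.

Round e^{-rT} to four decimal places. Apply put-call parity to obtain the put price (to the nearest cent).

$80.56

exp(−rT) = exp(−0.074·0.5) = 0.9637
Put-call parity: C − P = S − K·e^(−rT) = 460 − 500·0.9637 = 460 − 481.8500 = -21.8500
P = C − (C − P) = 58.71 − (-21.8500) = 80.5600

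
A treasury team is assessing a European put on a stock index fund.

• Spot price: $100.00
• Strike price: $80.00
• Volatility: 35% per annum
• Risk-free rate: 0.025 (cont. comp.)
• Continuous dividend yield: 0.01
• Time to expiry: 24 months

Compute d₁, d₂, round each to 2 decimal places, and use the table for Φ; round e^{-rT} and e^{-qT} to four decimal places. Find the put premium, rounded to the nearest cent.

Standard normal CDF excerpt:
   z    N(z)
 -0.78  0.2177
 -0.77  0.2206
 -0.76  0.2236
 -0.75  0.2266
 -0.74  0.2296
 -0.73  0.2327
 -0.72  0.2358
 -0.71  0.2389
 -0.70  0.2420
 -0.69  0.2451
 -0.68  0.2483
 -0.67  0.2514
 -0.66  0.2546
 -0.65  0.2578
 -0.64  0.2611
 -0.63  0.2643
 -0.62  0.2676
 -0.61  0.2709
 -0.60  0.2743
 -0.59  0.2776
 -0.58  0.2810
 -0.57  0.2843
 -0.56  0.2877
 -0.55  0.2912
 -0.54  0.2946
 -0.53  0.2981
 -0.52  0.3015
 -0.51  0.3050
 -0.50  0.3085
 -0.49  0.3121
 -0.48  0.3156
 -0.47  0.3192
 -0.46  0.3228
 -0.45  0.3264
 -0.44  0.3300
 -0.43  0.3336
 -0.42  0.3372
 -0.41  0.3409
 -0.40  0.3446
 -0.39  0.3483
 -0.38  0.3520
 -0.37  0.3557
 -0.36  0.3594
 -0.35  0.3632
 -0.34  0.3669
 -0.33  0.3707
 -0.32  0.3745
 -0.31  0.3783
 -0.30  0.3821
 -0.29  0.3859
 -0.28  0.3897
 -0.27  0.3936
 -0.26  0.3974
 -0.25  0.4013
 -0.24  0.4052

$8.32

T = 2;  σ√T = 0.4950
d₁ = [ln(100/80) + (0.025 − 0.01 + ½·0.35²)·2] / (σ√T) = (0.2231 + 0.1525) / 0.4950 = 0.7589 ⇒ 0.76
d₂ = 0.7589 − 0.4950 = 0.2639 ⇒ 0.26
exp(−qT) = exp(−0.01·2) = 0.9802;  exp(−rT) = exp(−0.025·2) = 0.9512
P = 80·0.9512·N(-0.26) − 100·0.9802·N(-0.76) = 80·0.9512·0.3974 − 100·0.9802·0.2236 = 30.2406 − 21.9173 = 8.3233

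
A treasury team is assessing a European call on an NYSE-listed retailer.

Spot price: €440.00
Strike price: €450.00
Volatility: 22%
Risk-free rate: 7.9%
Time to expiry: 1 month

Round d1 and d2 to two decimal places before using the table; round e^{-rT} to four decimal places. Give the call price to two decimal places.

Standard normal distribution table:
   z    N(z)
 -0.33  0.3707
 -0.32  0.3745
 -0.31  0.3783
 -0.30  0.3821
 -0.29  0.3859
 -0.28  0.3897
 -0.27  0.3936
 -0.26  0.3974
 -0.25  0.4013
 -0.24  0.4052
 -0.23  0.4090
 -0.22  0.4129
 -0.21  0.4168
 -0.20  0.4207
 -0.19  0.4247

€7.47

σ√T = 0.22 × 0.2887 = 0.0635
d₁ = [ln(440/450) + (0.079 + 0.22²/2)·0.08333] / 0.0635 = [-0.0225 + 0.0086] / 0.0635 = -0.2184 ≈ -0.22
d₂ = d₁ − σ√T = -0.2184 − 0.0635 = -0.2819 ≈ -0.28
exp(−rT) = exp(−0.079·0.08333) = 0.9934
N(d₁) = N(-0.22) = 0.4129;  N(d₂) = N(-0.28) = 0.3897
C = 440·0.4129 − 450·0.9934·0.3897 = 181.6760 − 174.2076 = 7.4684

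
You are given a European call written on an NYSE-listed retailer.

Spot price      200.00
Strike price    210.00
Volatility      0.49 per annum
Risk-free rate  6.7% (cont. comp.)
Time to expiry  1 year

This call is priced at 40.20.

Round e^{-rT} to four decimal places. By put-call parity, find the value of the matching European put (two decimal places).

36.59

e^(−rT) = e^(−0.067·1) = 0.9352
Put-call parity: C − P = S − K·e^(−rT) = 200 − 210·0.9352 = 200 − 196.3920 = 3.6080
P = C − (C − P) = 40.20 − (3.6080) = 36.5920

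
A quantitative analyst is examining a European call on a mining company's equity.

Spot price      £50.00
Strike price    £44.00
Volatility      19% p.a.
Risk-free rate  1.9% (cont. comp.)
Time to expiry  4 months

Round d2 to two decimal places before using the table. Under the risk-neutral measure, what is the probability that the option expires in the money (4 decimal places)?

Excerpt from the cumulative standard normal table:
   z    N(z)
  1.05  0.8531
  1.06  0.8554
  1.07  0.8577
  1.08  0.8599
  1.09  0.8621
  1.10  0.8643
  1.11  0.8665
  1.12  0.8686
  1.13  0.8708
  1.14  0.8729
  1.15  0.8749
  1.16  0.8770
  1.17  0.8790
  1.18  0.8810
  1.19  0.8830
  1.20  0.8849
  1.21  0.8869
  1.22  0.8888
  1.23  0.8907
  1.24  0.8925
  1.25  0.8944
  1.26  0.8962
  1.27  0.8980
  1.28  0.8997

σ√T = 0.19·√0.3333 = 0.1097
d₁ = [ln(50/44) + (0.019 + 0.19²/2)·0.3333] / 0.1097 = [0.1278 + 0.0123] / 0.1097 = 1.2779 → 1.28
d₂ = d₁ − σ√T = 1.2779 − 0.1097 = 1.1682 → 1.17
Pr(exercise) under Q = N(d₂) = 0.8790

0.8790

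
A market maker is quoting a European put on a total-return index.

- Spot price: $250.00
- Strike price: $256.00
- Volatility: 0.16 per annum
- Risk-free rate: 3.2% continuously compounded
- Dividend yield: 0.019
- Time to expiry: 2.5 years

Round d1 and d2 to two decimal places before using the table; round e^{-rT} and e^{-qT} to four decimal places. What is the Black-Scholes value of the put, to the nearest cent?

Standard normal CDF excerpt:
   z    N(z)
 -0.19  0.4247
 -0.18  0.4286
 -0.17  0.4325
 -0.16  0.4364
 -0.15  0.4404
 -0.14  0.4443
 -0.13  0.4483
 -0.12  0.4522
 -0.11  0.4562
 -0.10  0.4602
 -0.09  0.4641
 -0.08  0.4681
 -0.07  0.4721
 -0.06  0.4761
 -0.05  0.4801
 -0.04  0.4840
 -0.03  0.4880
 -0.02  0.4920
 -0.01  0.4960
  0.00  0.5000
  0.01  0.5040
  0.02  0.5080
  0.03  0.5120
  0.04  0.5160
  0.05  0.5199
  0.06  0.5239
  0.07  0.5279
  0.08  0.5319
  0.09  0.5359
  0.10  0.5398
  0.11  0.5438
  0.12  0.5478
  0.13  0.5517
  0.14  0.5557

σ√T = 0.16·√2.5 = 0.2530
ln(S/K) + (r − q + σ²/2)T = ln(250/256) + (0.032 − 0.019 + 0.16²/2)·2.5 = -0.0237 + 0.0645 = 0.0408
d₁ = 0.0408 / 0.2530 = 0.1612 which rounds to 0.16
d₂ = d₁ − σ√T = 0.1612 − 0.2530 = -0.0918 which rounds to -0.09
exp(−qT) = exp(−0.019·2.5) = 0.9536;  exp(−rT) = exp(−0.032·2.5) = 0.9231
N(−d₂) = N(0.09) = 0.5359;  N(−d₁) = N(-0.16) = 0.4364
P = 256·0.9231·0.5359 − 250·0.9536·0.4364 = 126.6405 − 104.0378 = 22.6027

$22.60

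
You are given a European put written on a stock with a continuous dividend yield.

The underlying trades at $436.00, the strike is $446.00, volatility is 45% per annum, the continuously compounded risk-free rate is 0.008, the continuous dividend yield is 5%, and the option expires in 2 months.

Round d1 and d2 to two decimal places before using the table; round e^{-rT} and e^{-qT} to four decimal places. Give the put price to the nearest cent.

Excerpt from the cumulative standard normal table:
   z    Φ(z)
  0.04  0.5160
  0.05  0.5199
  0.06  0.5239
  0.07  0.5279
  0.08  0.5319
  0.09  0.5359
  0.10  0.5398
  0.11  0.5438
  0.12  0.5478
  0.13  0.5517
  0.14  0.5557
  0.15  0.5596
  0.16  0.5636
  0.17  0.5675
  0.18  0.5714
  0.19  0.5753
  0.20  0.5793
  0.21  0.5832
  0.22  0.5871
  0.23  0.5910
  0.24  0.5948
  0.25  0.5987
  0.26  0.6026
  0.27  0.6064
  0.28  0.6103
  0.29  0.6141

σ√T = 0.45·√0.1667 = 0.1837
d₁ = [ln(436/446) + (0.008 − 0.05 + ½·0.45²)·0.1667] / (σ√T) = (-0.0227 + 0.0099) / 0.1837 = -0.0697 ≈ -0.07
d₂ = -0.0697 − 0.1837 = -0.2534 ≈ -0.25
exp(−qT) = exp(−0.05·0.1667) = 0.9917;  exp(−rT) = exp(−0.008·0.1667) = 0.9987
N(−d₂) = N(0.25) = 0.5987;  N(−d₁) = N(0.07) = 0.5279
P = 446·0.9987·0.5987 − 436·0.9917·0.5279 = 266.6731 − 228.2540 = 38.4190

$38.42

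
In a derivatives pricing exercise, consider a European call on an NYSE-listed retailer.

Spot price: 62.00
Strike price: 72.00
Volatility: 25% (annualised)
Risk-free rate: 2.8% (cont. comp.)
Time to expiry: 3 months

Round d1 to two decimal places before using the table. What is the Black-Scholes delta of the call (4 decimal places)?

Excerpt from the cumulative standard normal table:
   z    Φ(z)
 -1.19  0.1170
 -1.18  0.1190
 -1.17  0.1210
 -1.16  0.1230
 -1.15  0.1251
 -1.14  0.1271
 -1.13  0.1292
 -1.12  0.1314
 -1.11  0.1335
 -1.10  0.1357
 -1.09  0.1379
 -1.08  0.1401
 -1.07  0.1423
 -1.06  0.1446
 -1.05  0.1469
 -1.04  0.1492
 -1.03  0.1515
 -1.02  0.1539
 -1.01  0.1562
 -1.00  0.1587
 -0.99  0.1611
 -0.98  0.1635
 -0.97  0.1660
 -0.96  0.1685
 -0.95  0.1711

0.1401

T = 0.25;  σ√T = 0.1250
d₁ = [ln(62/72) + (0.028 + ½·0.25²)·0.25] / (σ√T) = (-0.1495 + 0.0148) / 0.1250 = -1.0778 ≈ -1.08
N(d₁) = N(-1.08) = 0.1401
Δ_call = N(d₁) = 0.1401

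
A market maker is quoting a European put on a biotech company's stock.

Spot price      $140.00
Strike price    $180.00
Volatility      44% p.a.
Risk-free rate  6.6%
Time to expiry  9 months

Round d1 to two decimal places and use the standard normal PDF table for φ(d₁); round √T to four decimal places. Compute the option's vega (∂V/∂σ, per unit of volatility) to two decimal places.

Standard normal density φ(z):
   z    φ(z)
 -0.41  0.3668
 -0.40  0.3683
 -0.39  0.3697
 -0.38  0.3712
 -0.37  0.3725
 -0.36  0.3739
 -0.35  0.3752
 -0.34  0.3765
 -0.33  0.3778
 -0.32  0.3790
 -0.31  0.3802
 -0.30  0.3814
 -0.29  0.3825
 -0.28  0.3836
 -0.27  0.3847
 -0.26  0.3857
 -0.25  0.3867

45.65

T = 0.75;  σ√T = 0.3811
d₁ = [ln(140/180) + (0.066 + 0.44²/2)·0.75] / 0.3811 = [-0.2513 + 0.1221] / 0.3811 = -0.3391 ⇒ -0.34
√T = √0.75 = 0.8660
φ(d₁) = φ(-0.34) = 0.3765
vega = S·φ(d₁)·√T = 140·0.3765·0.8660 = 45.6469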